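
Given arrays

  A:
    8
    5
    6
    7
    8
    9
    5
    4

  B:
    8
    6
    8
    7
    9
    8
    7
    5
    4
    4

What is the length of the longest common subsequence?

Let dp[i][j] be the LCS length of the first i values of A and the first j values of B. dp[i][j] = dp[i-1][j-1]+1 when the i-th and j-th values match, else max(dp[i-1][j], dp[i][j-1]).
    ·  8  6  8  7  9  8  7  5  4  4
 ·  0  0  0  0  0  0  0  0  0  0  0
 8  0  1  1  1  1  1  1  1  1  1  1
 5  0  1  1  1  1  1  1  1  2  2  2
 6  0  1  2  2  2  2  2  2  2  2  2
 7  0  1  2  2  3  3  3  3  3  3  3
 8  0  1  2  3  3  3  4  4  4  4  4
 9  0  1  2  3  3  4  4  4  4  4  4
 5  0  1  2  3  3  4  4  4  5  5  5
 4  0  1  2  3  3  4  4  4  5  6  6
dp[8][10] = 6. One LCS (by backtracking along matches): 8, 6, 7, 8, 5, 4.

6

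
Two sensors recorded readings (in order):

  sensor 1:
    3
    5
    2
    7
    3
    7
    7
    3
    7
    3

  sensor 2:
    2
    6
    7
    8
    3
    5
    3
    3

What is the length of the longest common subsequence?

Taking 2 at sensor 1[3]=sensor 2[1], then 7 at sensor 1[4]=sensor 2[3], then 3 at sensor 1[5]=sensor 2[5], then 3 at sensor 1[8]=sensor 2[7], then 3 at sensor 1[10]=sensor 2[8] gives a common subsequence of length 5. Since dp[10][8] = 5, nothing longer is possible.

5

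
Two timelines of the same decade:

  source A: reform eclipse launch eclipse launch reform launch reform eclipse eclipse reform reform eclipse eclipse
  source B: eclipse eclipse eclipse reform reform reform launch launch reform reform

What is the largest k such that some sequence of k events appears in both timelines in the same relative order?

6

Pick eclipse (source A #2, source B #2) → eclipse (source A #4, source B #3) → launch (source A #5, source B #7) → launch (source A #7, source B #8) → reform (source A #11, source B #9) → reform (source A #12, source B #10); all 6 events appear in both, in order. The LCS DP gives dp[14][10] = 6, so this is optimal.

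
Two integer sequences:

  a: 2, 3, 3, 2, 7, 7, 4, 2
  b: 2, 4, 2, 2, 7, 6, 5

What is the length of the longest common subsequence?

3

Match 2 (a #1, b #3); then 2 (a #4, b #4); then 7 (a #5, b #5) — 3 values in the same relative order in both. Since dp[8][7] = 3, nothing longer is possible.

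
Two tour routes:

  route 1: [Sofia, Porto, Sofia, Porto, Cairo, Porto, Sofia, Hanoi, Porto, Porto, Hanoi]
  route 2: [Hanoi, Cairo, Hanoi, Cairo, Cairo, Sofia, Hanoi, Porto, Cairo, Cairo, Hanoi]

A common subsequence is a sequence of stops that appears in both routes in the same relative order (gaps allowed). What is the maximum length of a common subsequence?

5

Pick Cairo [5,5]; then Sofia [7,6]; then Hanoi [8,7]; then Porto [9,8]; then Hanoi [11,11]; all 5 stops appear in both, in order. Since dp[11][11] = 5, nothing longer is possible.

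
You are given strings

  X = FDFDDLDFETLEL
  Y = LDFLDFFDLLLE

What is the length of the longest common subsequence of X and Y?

Pick F (X #1, Y #3), then D (X #2, Y #5), then F (X #3, Y #7), then D (X #4, Y #8), then L (X #6, Y #10), then L (X #11, Y #11), then E (X #12, Y #12); all 7 characters appear in both, in order. Since dp[13][12] = 7, nothing longer is possible.

7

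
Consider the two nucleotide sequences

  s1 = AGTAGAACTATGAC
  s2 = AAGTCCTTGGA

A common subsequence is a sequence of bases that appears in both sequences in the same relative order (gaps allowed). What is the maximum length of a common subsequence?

8

Pick A at s1[1]=s2[2], then G at s1[2]=s2[3], then T at s1[3]=s2[4], then C at s1[8]=s2[6], then T at s1[9]=s2[7], then T at s1[11]=s2[8], then G at s1[12]=s2[10], then A at s1[13]=s2[11]; all 8 bases appear in both, in order. The LCS DP gives dp[14][11] = 8, so this is optimal.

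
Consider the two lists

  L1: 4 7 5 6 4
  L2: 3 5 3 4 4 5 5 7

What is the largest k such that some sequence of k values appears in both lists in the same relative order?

Let dp[i][j] be the LCS length of the first i values of L1 and the first j values of L2. dp[i][j] = dp[i-1][j-1]+1 when the i-th and j-th values match, else max(dp[i-1][j], dp[i][j-1]).
    ·  3  5  3  4  4  5  5  7
 ·  0  0  0  0  0  0  0  0  0
 4  0  0  0  0  1  1  1  1  1
 7  0  0  0  0  1  1  1  1  2
 5  0  0  1  1  1  1  2  2  2
 6  0  0  1  1  1  1  2  2  2
 4  0  0  1  1  2  2  2  2  2
dp[5][8] = 2. One LCS (by backtracking along matches): 4, 7.

2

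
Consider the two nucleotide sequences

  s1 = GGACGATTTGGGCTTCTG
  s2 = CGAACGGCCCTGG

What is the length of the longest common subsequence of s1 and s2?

Match G (s1 #1, s2 #2) → A (s1 #3, s2 #4) → C (s1 #4, s2 #5) → G (s1 #5, s2 #6) → G (s1 #10, s2 #7) → C (s1 #13, s2 #9) → C (s1 #16, s2 #10) → T (s1 #17, s2 #11) → G (s1 #18, s2 #13) — 9 bases in the same relative order in both. The LCS DP gives dp[18][13] = 9, so this is optimal.

9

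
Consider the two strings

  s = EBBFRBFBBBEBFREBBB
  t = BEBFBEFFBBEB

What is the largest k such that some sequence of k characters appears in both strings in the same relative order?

9

Pick E (s #1, t #2) → B (s #2, t #3) → B (s #3, t #5) → F (s #4, t #7) → F (s #7, t #8) → B (s #10, t #9) → B (s #12, t #10) → E (s #15, t #11) → B (s #18, t #12); all 9 characters appear in both, in order, and the DP table's final entry dp[18][12] is also 9, so no common subsequence is longer.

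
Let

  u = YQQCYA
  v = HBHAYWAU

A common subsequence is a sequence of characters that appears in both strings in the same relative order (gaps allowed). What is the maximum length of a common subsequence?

2

Let dp[i][j] be the LCS length of the first i characters of u and the first j characters of v. dp[i][j] = dp[i-1][j-1]+1 when the i-th and j-th characters match, else max(dp[i-1][j], dp[i][j-1]).
    ·  H  B  H  A  Y  W  A  U
 ·  0  0  0  0  0  0  0  0  0
 Y  0  0  0  0  0  1  1  1  1
 Q  0  0  0  0  0  1  1  1  1
 Q  0  0  0  0  0  1  1  1  1
 C  0  0  0  0  0  1  1  1  1
 Y  0  0  0  0  0  1  1  1  1
 A  0  0  0  0  1  1  1  2  2
dp[6][8] = 2. One LCS (by backtracking along matches): YA.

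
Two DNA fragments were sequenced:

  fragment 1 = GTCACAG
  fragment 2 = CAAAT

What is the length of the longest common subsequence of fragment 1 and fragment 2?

Taking C (fragment 1 #3, fragment 2 #1), A (fragment 1 #4, fragment 2 #3), A (fragment 1 #6, fragment 2 #4) gives a common subsequence of length 3. dp[7][5] = 3 confirms this is the maximum.

3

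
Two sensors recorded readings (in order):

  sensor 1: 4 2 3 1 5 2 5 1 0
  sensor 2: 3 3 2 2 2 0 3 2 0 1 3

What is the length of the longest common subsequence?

4

Taking 2 at sensor 1[2]=sensor 2[5], then 3 at sensor 1[3]=sensor 2[7], then 2 at sensor 1[6]=sensor 2[8], then 1 at sensor 1[8]=sensor 2[10] gives a common subsequence of length 4. Since dp[9][11] = 4, nothing longer is possible.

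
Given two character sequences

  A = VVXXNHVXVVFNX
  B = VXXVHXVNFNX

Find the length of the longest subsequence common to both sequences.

9

One common subsequence of length 9: V [2,1], then X [3,2], then X [4,3], then H [6,5], then X [8,6], then V [9,7], then F [11,9], then N [12,10], then X [13,11]. Since dp[13][11] = 9, nothing longer is possible.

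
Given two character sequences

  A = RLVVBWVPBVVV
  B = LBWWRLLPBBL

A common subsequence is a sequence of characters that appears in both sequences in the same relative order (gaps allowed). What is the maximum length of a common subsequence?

5

Pick L [2,1], B [5,2], W [6,4], P [8,8], B [9,10]; all 5 characters appear in both, in order. The LCS DP gives dp[12][11] = 5, so this is optimal.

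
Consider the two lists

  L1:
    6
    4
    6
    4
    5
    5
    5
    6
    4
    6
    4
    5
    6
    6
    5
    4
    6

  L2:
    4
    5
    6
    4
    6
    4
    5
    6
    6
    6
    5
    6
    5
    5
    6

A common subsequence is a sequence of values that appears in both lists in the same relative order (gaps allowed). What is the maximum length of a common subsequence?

11

Pick 6 (L1 #1, L2 #3) → 4 (L1 #2, L2 #4) → 6 (L1 #3, L2 #5) → 4 (L1 #4, L2 #6) → 5 (L1 #5, L2 #7) → 6 (L1 #8, L2 #9) → 6 (L1 #10, L2 #10) → 5 (L1 #12, L2 #11) → 6 (L1 #13, L2 #12) → 5 (L1 #15, L2 #14) → 6 (L1 #17, L2 #15); all 11 values appear in both, in order. Since dp[17][15] = 11, nothing longer is possible.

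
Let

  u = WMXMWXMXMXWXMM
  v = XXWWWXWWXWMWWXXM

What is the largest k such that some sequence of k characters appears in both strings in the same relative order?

8

One common subsequence of length 8: W [1,5] → X [3,6] → W [5,8] → X [6,9] → M [7,11] → X [10,14] → X [12,15] → M [14,16]. The LCS DP gives dp[14][16] = 8, so this is optimal.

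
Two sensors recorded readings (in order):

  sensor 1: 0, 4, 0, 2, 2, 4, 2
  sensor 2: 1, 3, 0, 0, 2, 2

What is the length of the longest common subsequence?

Let dp[i][j] be the LCS length of the first i values of sensor 1 and the first j values of sensor 2. dp[i][j] = dp[i-1][j-1]+1 when the i-th and j-th values match, else max(dp[i-1][j], dp[i][j-1]).
    ·  1  3  0  0  2  2
 ·  0  0  0  0  0  0  0
 0  0  0  0  1  1  1  1
 4  0  0  0  1  1  1  1
 0  0  0  0  1  2  2  2
 2  0  0  0  1  2  3  3
 2  0  0  0  1  2  3  4
 4  0  0  0  1  2  3  4
 2  0  0  0  1  2  3  4
dp[7][6] = 4. One LCS (by backtracking along matches): 0, 0, 2, 2.

4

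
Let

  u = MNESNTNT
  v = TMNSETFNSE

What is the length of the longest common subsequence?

5

Pick M (u #1, v #2) → N (u #2, v #3) → E (u #3, v #5) → T (u #6, v #6) → N (u #7, v #8); all 5 characters appear in both, in order. dp[8][10] = 5 confirms this is the maximum.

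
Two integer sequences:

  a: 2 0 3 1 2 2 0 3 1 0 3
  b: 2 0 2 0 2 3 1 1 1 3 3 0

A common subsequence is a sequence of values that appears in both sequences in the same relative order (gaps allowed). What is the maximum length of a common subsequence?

Let dp[i][j] be the LCS length of the first i values of a and the first j values of b. dp[i][j] = dp[i-1][j-1]+1 when the i-th and j-th values match, else max(dp[i-1][j], dp[i][j-1]).
    ·  2  0  2  0  2  3  1  1  1  3  3  0
 ·  0  0  0  0  0  0  0  0  0  0  0  0  0
 2  0  1  1  1  1  1  1  1  1  1  1  1  1
 0  0  1  2  2  2  2  2  2  2  2  2  2  2
 3  0  1  2  2  2  2  3  3  3  3  3  3  3
 1  0  1  2  2  2  2  3  4  4  4  4  4  4
 2  0  1  2  3  3  3  3  4  4  4  4  4  4
 2  0  1  2  3  3  4  4  4  4  4  4  4  4
 0  0  1  2  3  4  4  4  4  4  4  4  4  5
 3  0  1  2  3  4  4  5  5  5  5  5  5  5
 1  0  1  2  3  4  4  5  6  6  6  6  6  6
 0  0  1  2  3  4  4  5  6  6  6  6  6  7
 3  0  1  2  3  4  4  5  6  6  6  7  7  7
dp[11][12] = 7. One LCS (by backtracking along matches): 2, 0, 2, 2, 3, 1, 0.

7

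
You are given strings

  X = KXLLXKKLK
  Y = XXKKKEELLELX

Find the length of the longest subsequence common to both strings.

One common subsequence of length 5: X at X[2]=Y[1] → X at X[5]=Y[2] → K at X[6]=Y[4] → K at X[7]=Y[5] → L at X[8]=Y[11]. Since dp[9][12] = 5, nothing longer is possible.

5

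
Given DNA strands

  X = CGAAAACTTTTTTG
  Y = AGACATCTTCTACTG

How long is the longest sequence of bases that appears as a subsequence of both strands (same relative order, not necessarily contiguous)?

9

Taking G (X #2, Y #2), A (X #3, Y #3), A (X #4, Y #5), C (X #7, Y #7), T (X #8, Y #8), T (X #9, Y #9), T (X #10, Y #11), T (X #13, Y #14), G (X #14, Y #15) gives a common subsequence of length 9. The LCS DP gives dp[14][15] = 9, so this is optimal.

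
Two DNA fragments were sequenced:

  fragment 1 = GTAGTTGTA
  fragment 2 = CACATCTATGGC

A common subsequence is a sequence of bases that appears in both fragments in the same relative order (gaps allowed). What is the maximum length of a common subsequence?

4

One common subsequence of length 4: T [2,7]; then A [3,8]; then G [4,10]; then G [7,11]. The LCS DP gives dp[9][12] = 4, so this is optimal.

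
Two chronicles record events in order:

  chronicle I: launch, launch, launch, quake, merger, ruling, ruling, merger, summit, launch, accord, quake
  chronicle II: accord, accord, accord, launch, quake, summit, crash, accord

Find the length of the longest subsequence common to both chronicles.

Taking launch (chronicle I #3, chronicle II #4) → quake (chronicle I #4, chronicle II #5) → summit (chronicle I #9, chronicle II #6) → accord (chronicle I #11, chronicle II #8) gives a common subsequence of length 4, and the DP table's final entry dp[12][8] is also 4, so no common subsequence is longer.

4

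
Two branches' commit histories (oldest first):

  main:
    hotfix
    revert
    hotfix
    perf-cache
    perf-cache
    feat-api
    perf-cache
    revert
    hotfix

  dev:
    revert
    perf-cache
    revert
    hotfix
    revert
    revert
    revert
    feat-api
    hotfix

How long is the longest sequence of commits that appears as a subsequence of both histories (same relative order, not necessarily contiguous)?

One common subsequence of length 4: hotfix [1,4] → revert [2,7] → feat-api [6,8] → hotfix [9,9]. dp[9][9] = 4 confirms this is the maximum.

4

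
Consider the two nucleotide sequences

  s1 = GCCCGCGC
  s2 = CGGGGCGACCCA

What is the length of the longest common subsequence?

5

Taking G (s1 #1, s2 #5) → C (s1 #2, s2 #6) → C (s1 #3, s2 #9) → C (s1 #4, s2 #10) → C (s1 #6, s2 #11) gives a common subsequence of length 5. The LCS DP gives dp[8][12] = 5, so this is optimal.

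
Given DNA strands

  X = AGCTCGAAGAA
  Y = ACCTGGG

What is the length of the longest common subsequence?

5

Let dp[i][j] be the LCS length of the first i bases of X and the first j bases of Y. dp[i][j] = dp[i-1][j-1]+1 when the i-th and j-th bases match, else max(dp[i-1][j], dp[i][j-1]).
    ·  A  C  C  T  G  G  G
 ·  0  0  0  0  0  0  0  0
 A  0  1  1  1  1  1  1  1
 G  0  1  1  1  1  2  2  2
 C  0  1  2  2  2  2  2  2
 T  0  1  2  2  3  3  3  3
 C  0  1  2  3  3  3  3  3
 G  0  1  2  3  3  4  4  4
 A  0  1  2  3  3  4  4  4
 A  0  1  2  3  3  4  4  4
 G  0  1  2  3  3  4  5  5
 A  0  1  2  3  3  4  5  5
 A  0  1  2  3  3  4  5  5
dp[11][7] = 5. One LCS (by backtracking along matches): ACTGG.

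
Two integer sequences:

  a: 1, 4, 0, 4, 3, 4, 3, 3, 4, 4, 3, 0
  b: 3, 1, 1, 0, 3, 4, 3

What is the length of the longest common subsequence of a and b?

One common subsequence of length 5: 1 [1,3], then 0 [3,4], then 3 [8,5], then 4 [10,6], then 3 [11,7]. dp[12][7] = 5 confirms this is the maximum.

5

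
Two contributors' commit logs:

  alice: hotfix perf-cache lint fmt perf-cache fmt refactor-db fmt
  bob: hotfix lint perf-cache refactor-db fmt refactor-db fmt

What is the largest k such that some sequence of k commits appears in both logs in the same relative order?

Taking hotfix (alice #1, bob #1) → lint (alice #3, bob #2) → perf-cache (alice #5, bob #3) → fmt (alice #6, bob #5) → refactor-db (alice #7, bob #6) → fmt (alice #8, bob #7) gives a common subsequence of length 6. dp[8][7] = 6 confirms this is the maximum.

6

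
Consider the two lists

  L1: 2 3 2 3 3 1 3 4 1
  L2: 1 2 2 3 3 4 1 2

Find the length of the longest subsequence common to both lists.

6

Let dp[i][j] be the LCS length of the first i values of L1 and the first j values of L2. dp[i][j] = dp[i-1][j-1]+1 when the i-th and j-th values match, else max(dp[i-1][j], dp[i][j-1]).
    ·  1  2  2  3  3  4  1  2
 ·  0  0  0  0  0  0  0  0  0
 2  0  0  1  1  1  1  1  1  1
 3  0  0  1  1  2  2  2  2  2
 2  0  0  1  2  2  2  2  2  3
 3  0  0  1  2  3  3  3  3  3
 3  0  0  1  2  3  4  4  4  4
 1  0  1  1  2  3  4  4  5  5
 3  0  1  1  2  3  4  4  5  5
 4  0  1  1  2  3  4  5  5  5
 1  0  1  1  2  3  4  5  6  6
dp[9][8] = 6. One LCS (by backtracking along matches): 2, 2, 3, 3, 4, 1.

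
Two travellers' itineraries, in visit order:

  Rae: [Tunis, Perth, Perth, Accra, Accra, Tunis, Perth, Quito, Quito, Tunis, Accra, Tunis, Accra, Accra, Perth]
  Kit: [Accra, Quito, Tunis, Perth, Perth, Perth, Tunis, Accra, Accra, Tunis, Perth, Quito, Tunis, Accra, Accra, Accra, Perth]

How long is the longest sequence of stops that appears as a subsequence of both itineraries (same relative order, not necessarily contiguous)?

Pick Tunis at Rae[1]=Kit[3], then Perth at Rae[2]=Kit[5], then Perth at Rae[3]=Kit[6], then Accra at Rae[4]=Kit[8], then Accra at Rae[5]=Kit[9], then Tunis at Rae[6]=Kit[10], then Perth at Rae[7]=Kit[11], then Quito at Rae[9]=Kit[12], then Tunis at Rae[10]=Kit[13], then Accra at Rae[11]=Kit[14], then Accra at Rae[13]=Kit[15], then Accra at Rae[14]=Kit[16], then Perth at Rae[15]=Kit[17]; all 13 stops appear in both, in order, and the DP table's final entry dp[15][17] is also 13, so no common subsequence is longer.

13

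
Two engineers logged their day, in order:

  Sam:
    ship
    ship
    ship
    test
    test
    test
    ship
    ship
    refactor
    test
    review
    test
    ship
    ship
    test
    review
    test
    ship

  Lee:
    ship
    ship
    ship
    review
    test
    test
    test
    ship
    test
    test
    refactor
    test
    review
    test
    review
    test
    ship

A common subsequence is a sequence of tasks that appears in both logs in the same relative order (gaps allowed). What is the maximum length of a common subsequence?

14

Taking ship (Sam #1, Lee #1), then ship (Sam #2, Lee #2), then ship (Sam #3, Lee #3), then test (Sam #4, Lee #5), then test (Sam #5, Lee #6), then test (Sam #6, Lee #7), then ship (Sam #7, Lee #8), then refactor (Sam #9, Lee #11), then test (Sam #10, Lee #12), then review (Sam #11, Lee #13), then test (Sam #15, Lee #14), then review (Sam #16, Lee #15), then test (Sam #17, Lee #16), then ship (Sam #18, Lee #17) gives a common subsequence of length 14. dp[18][17] = 14 confirms this is the maximum.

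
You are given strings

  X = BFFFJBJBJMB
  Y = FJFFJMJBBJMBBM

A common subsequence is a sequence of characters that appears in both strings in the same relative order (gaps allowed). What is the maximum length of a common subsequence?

9

Match F (X #2, Y #1), F (X #3, Y #3), F (X #4, Y #4), J (X #5, Y #7), B (X #6, Y #8), B (X #8, Y #9), J (X #9, Y #10), M (X #10, Y #11), B (X #11, Y #13) — 9 characters in the same relative order in both. Since dp[11][14] = 9, nothing longer is possible.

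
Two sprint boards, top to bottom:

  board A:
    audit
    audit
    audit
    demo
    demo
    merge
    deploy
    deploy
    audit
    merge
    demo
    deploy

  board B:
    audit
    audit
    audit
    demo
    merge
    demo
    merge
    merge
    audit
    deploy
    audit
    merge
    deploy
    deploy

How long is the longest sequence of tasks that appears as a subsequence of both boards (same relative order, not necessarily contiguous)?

Pick audit at board A[1]=board B[1]; then audit at board A[2]=board B[2]; then audit at board A[3]=board B[3]; then demo at board A[4]=board B[4]; then demo at board A[5]=board B[6]; then merge at board A[6]=board B[8]; then deploy at board A[8]=board B[10]; then audit at board A[9]=board B[11]; then merge at board A[10]=board B[12]; then deploy at board A[12]=board B[14]; all 10 tasks appear in both, in order. dp[12][14] = 10 confirms this is the maximum.

10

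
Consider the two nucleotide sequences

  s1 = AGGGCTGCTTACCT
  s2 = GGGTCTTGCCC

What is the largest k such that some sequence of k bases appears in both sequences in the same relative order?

One common subsequence of length 9: G (s1 #2, s2 #1), then G (s1 #3, s2 #2), then G (s1 #4, s2 #3), then C (s1 #5, s2 #5), then T (s1 #6, s2 #7), then G (s1 #7, s2 #8), then C (s1 #8, s2 #9), then C (s1 #12, s2 #10), then C (s1 #13, s2 #11). dp[14][11] = 9 confirms this is the maximum.

9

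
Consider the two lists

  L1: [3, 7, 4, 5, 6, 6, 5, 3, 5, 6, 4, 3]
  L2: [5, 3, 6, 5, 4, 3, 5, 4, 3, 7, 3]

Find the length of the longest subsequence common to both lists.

Let dp[i][j] be the LCS length of the first i values of L1 and the first j values of L2. dp[i][j] = dp[i-1][j-1]+1 when the i-th and j-th values match, else max(dp[i-1][j], dp[i][j-1]).
    ·  5  3  6  5  4  3  5  4  3  7  3
 ·  0  0  0  0  0  0  0  0  0  0  0  0
 3  0  0  1  1  1  1  1  1  1  1  1  1
 7  0  0  1  1  1  1  1  1  1  1  2  2
 4  0  0  1  1  1  2  2  2  2  2  2  2
 5  0  1  1  1  2  2  2  3  3  3  3  3
 6  0  1  1  2  2  2  2  3  3  3  3  3
 6  0  1  1  2  2  2  2  3  3  3  3  3
 5  0  1  1  2  3  3  3  3  3  3  3  3
 3  0  1  2  2  3  3  4  4  4  4  4  4
 5  0  1  2  2  3  3  4  5  5  5  5  5
 6  0  1  2  3  3  3  4  5  5  5  5  5
 4  0  1  2  3  3  4  4  5  6  6  6  6
 3  0  1  2  3  3  4  5  5  6  7  7  7
dp[12][11] = 7. One LCS (by backtracking along matches): 3, 6, 5, 3, 5, 4, 3.

7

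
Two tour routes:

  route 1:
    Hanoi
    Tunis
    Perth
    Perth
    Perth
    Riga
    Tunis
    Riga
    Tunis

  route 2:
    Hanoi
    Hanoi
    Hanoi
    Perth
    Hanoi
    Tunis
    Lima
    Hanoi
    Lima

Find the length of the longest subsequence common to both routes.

3

Taking Hanoi [1,3]; then Perth [3,4]; then Tunis [7,6] gives a common subsequence of length 3, and the DP table's final entry dp[9][9] is also 3, so no common subsequence is longer.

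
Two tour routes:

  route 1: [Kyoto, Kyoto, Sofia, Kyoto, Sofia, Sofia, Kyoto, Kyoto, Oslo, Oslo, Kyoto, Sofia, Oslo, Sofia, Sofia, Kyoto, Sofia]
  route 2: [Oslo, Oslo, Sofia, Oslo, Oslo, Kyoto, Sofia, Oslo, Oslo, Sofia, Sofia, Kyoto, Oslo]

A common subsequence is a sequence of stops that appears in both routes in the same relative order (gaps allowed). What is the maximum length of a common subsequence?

Match Sofia [6,3]; then Oslo [9,4]; then Oslo [10,5]; then Kyoto [11,6]; then Sofia [12,7]; then Oslo [13,9]; then Sofia [14,10]; then Sofia [15,11]; then Kyoto [16,12] — 9 stops in the same relative order in both. Since dp[17][13] = 9, nothing longer is possible.

9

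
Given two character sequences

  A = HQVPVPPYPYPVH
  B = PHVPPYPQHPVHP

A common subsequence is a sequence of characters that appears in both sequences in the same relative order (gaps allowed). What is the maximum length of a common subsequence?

9

One common subsequence of length 9: H at A[1]=B[2]; then V at A[5]=B[3]; then P at A[6]=B[4]; then P at A[7]=B[5]; then Y at A[8]=B[6]; then P at A[9]=B[7]; then P at A[11]=B[10]; then V at A[12]=B[11]; then H at A[13]=B[12], and the DP table's final entry dp[13][13] is also 9, so no common subsequence is longer.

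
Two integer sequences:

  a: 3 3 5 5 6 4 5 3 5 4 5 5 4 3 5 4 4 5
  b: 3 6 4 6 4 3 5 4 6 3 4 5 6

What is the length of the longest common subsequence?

Match 3 at a[1]=b[1], 6 at a[5]=b[4], 4 at a[6]=b[5], 3 at a[8]=b[6], 5 at a[9]=b[7], 4 at a[10]=b[8], 3 at a[14]=b[10], 4 at a[17]=b[11], 5 at a[18]=b[12] — 9 values in the same relative order in both. Since dp[18][13] = 9, nothing longer is possible.

9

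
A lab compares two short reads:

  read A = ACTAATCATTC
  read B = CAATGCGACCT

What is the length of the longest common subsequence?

7

Let dp[i][j] be the LCS length of the first i bases of read A and the first j bases of read B. dp[i][j] = dp[i-1][j-1]+1 when the i-th and j-th bases match, else max(dp[i-1][j], dp[i][j-1]).
    ·  C  A  A  T  G  C  G  A  C  C  T
 ·  0  0  0  0  0  0  0  0  0  0  0  0
 A  0  0  1  1  1  1  1  1  1  1  1  1
 C  0  1  1  1  1  1  2  2  2  2  2  2
 T  0  1  1  1  2  2  2  2  2  2  2  3
 A  0  1  2  2  2  2  2  2  3  3  3  3
 A  0  1  2  3  3  3  3  3  3  3  3  3
 T  0  1  2  3  4  4  4  4  4  4  4  4
 C  0  1  2  3  4  4  5  5  5  5  5  5
 A  0  1  2  3  4  4  5  5  6  6  6  6
 T  0  1  2  3  4  4  5  5  6  6  6  7
 T  0  1  2  3  4  4  5  5  6  6  6  7
 C  0  1  2  3  4  4  5  5  6  7  7  7
dp[11][11] = 7. One LCS (by backtracking along matches): CAATCAT.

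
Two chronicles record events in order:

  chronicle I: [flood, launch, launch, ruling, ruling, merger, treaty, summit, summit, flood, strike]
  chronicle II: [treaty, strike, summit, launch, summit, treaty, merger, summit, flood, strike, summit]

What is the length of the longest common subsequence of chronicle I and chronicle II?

5

Taking launch at chronicle I[2]=chronicle II[4], merger at chronicle I[6]=chronicle II[7], summit at chronicle I[9]=chronicle II[8], flood at chronicle I[10]=chronicle II[9], strike at chronicle I[11]=chronicle II[10] gives a common subsequence of length 5. The LCS DP gives dp[11][11] = 5, so this is optimal.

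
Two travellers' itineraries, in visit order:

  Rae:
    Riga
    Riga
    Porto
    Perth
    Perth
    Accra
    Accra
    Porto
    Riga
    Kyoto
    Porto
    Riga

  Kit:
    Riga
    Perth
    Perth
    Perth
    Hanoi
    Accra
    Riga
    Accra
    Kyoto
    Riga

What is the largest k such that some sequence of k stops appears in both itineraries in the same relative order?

7

Match Riga at Rae[1]=Kit[1], then Perth at Rae[4]=Kit[3], then Perth at Rae[5]=Kit[4], then Accra at Rae[6]=Kit[6], then Accra at Rae[7]=Kit[8], then Kyoto at Rae[10]=Kit[9], then Riga at Rae[12]=Kit[10] — 7 stops in the same relative order in both, and the DP table's final entry dp[12][10] is also 7, so no common subsequence is longer.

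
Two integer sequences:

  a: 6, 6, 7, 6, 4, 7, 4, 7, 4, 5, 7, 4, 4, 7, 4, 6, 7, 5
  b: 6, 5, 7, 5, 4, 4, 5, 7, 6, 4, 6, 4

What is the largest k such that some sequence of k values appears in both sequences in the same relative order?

8

One common subsequence of length 8: 6 (a #1, b #1) → 7 (a #3, b #3) → 4 (a #7, b #5) → 4 (a #9, b #6) → 5 (a #10, b #7) → 7 (a #11, b #8) → 4 (a #12, b #10) → 4 (a #15, b #12). dp[18][12] = 8 confirms this is the maximum.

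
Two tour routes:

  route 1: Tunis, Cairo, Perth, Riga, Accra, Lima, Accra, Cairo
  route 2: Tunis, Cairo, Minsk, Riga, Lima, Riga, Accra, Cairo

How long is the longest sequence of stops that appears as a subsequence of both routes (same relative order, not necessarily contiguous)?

Taking Tunis (route 1 #1, route 2 #1), then Cairo (route 1 #2, route 2 #2), then Riga (route 1 #4, route 2 #4), then Lima (route 1 #6, route 2 #5), then Accra (route 1 #7, route 2 #7), then Cairo (route 1 #8, route 2 #8) gives a common subsequence of length 6. Since dp[8][8] = 6, nothing longer is possible.

6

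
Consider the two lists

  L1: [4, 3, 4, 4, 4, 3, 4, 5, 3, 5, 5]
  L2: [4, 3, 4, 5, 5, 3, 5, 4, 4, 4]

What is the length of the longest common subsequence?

Let dp[i][j] be the LCS length of the first i values of L1 and the first j values of L2. dp[i][j] = dp[i-1][j-1]+1 when the i-th and j-th values match, else max(dp[i-1][j], dp[i][j-1]).
    ·  4  3  4  5  5  3  5  4  4  4
 ·  0  0  0  0  0  0  0  0  0  0  0
 4  0  1  1  1  1  1  1  1  1  1  1
 3  0  1  2  2  2  2  2  2  2  2  2
 4  0  1  2  3  3  3  3  3  3  3  3
 4  0  1  2  3  3  3  3  3  4  4  4
 4  0  1  2  3  3  3  3  3  4  5  5
 3  0  1  2  3  3  3  4  4  4  5  5
 4  0  1  2  3  3  3  4  4  5  5  6
 5  0  1  2  3  4  4  4  5  5  5  6
 3  0  1  2  3  4  4  5  5  5  5  6
 5  0  1  2  3  4  5  5  6  6  6  6
 5  0  1  2  3  4  5  5  6  6  6  6
dp[11][10] = 6. One LCS (by backtracking along matches): 4, 3, 4, 4, 4, 4.

6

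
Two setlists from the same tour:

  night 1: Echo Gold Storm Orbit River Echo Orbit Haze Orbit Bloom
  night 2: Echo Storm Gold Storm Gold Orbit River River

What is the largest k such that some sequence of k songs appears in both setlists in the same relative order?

5

Taking Echo [1,1]; then Gold [2,3]; then Storm [3,4]; then Orbit [4,6]; then River [5,8] gives a common subsequence of length 5. dp[10][8] = 5 confirms this is the maximum.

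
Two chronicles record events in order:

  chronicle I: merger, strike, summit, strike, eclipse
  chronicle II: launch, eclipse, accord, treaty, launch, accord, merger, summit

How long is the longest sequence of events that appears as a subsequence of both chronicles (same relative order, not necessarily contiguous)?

Pick merger at chronicle I[1]=chronicle II[7]; then summit at chronicle I[3]=chronicle II[8]; all 2 events appear in both, in order. The LCS DP gives dp[5][8] = 2, so this is optimal.

2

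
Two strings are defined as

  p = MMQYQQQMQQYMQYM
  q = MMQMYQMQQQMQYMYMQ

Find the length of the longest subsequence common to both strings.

One common subsequence of length 13: M at p[1]=q[1] → M at p[2]=q[2] → Q at p[3]=q[3] → Y at p[4]=q[5] → Q at p[5]=q[8] → Q at p[6]=q[9] → Q at p[7]=q[10] → M at p[8]=q[11] → Q at p[10]=q[12] → Y at p[11]=q[13] → M at p[12]=q[14] → Y at p[14]=q[15] → M at p[15]=q[16]. The LCS DP gives dp[15][17] = 13, so this is optimal.

13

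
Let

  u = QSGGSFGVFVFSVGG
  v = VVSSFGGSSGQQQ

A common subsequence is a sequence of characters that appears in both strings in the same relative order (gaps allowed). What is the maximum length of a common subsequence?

6

Taking S [2,4], then G [3,6], then G [4,7], then S [5,8], then S [12,9], then G [14,10] gives a common subsequence of length 6. dp[15][13] = 6 confirms this is the maximum.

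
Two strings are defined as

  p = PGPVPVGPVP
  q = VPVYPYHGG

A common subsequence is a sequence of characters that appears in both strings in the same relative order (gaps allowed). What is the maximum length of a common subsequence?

Taking P [3,2], V [4,3], P [5,5], G [7,9] gives a common subsequence of length 4. dp[10][9] = 4 confirms this is the maximum.

4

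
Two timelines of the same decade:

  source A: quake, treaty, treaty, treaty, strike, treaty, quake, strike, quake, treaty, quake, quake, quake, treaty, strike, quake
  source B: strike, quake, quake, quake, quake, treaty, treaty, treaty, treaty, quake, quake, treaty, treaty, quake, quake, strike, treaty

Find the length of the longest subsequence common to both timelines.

11

One common subsequence of length 11: quake [1,5], treaty [2,6], treaty [3,7], treaty [4,8], treaty [6,9], quake [7,10], quake [9,11], treaty [10,13], quake [11,14], quake [12,15], treaty [14,17], and the DP table's final entry dp[16][17] is also 11, so no common subsequence is longer.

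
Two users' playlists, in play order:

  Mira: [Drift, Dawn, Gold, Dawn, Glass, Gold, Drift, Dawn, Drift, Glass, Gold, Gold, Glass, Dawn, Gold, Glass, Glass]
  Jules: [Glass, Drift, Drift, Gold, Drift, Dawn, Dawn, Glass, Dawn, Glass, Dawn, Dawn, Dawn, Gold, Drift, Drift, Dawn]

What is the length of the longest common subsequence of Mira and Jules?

8

Match Drift (Mira #1, Jules #5), then Dawn (Mira #2, Jules #7), then Dawn (Mira #4, Jules #9), then Glass (Mira #5, Jules #10), then Gold (Mira #6, Jules #14), then Drift (Mira #7, Jules #15), then Drift (Mira #9, Jules #16), then Dawn (Mira #14, Jules #17) — 8 songs in the same relative order in both, and the DP table's final entry dp[17][17] is also 8, so no common subsequence is longer.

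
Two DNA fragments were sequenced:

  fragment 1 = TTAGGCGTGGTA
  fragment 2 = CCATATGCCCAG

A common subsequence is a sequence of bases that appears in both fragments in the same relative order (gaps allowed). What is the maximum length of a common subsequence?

5

Let dp[i][j] be the LCS length of the first i bases of fragment 1 and the first j bases of fragment 2. dp[i][j] = dp[i-1][j-1]+1 when the i-th and j-th bases match, else max(dp[i-1][j], dp[i][j-1]).
    ·  C  C  A  T  A  T  G  C  C  C  A  G
 ·  0  0  0  0  0  0  0  0  0  0  0  0  0
 T  0  0  0  0  1  1  1  1  1  1  1  1  1
 T  0  0  0  0  1  1  2  2  2  2  2  2  2
 A  0  0  0  1  1  2  2  2  2  2  2  3  3
 G  0  0  0  1  1  2  2  3  3  3  3  3  4
 G  0  0  0  1  1  2  2  3  3  3  3  3  4
 C  0  1  1  1  1  2  2  3  4  4  4  4  4
 G  0  1  1  1  1  2  2  3  4  4  4  4  5
 T  0  1  1  1  2  2  3  3  4  4  4  4  5
 G  0  1  1  1  2  2  3  4  4  4  4  4  5
 G  0  1  1  1  2  2  3  4  4  4  4  4  5
 T  0  1  1  1  2  2  3  4  4  4  4  4  5
 A  0  1  1  2  2  3  3  4  4  4  4  5  5
dp[12][12] = 5. One LCS (by backtracking along matches): TTGCG.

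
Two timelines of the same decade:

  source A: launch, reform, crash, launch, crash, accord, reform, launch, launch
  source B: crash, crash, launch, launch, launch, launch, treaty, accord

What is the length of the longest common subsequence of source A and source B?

One common subsequence of length 4: launch at source A[1]=source B[3] → launch at source A[4]=source B[4] → launch at source A[8]=source B[5] → launch at source A[9]=source B[6]. Since dp[9][8] = 4, nothing longer is possible.

4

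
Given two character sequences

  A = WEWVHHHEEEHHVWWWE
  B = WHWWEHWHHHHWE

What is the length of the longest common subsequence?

9

Pick W (A #1, B #4); then E (A #2, B #5); then W (A #3, B #7); then H (A #6, B #8); then H (A #7, B #9); then H (A #11, B #10); then H (A #12, B #11); then W (A #16, B #12); then E (A #17, B #13); all 9 characters appear in both, in order, and the DP table's final entry dp[17][13] is also 9, so no common subsequence is longer.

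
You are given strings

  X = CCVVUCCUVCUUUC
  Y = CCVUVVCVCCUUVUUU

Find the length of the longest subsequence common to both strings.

11

Match C at X[1]=Y[1], C at X[2]=Y[2], V at X[3]=Y[6], V at X[4]=Y[8], C at X[6]=Y[9], C at X[7]=Y[10], U at X[8]=Y[12], V at X[9]=Y[13], U at X[11]=Y[14], U at X[12]=Y[15], U at X[13]=Y[16] — 11 characters in the same relative order in both. The LCS DP gives dp[14][16] = 11, so this is optimal.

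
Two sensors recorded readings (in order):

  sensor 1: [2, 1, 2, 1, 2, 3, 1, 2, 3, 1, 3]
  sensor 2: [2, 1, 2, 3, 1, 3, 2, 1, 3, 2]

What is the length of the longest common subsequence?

Let dp[i][j] be the LCS length of the first i values of sensor 1 and the first j values of sensor 2. dp[i][j] = dp[i-1][j-1]+1 when the i-th and j-th values match, else max(dp[i-1][j], dp[i][j-1]).
    ·  2  1  2  3  1  3  2  1  3  2
 ·  0  0  0  0  0  0  0  0  0  0  0
 2  0  1  1  1  1  1  1  1  1  1  1
 1  0  1  2  2  2  2  2  2  2  2  2
 2  0  1  2  3  3  3  3  3  3  3  3
 1  0  1  2  3  3  4  4  4  4  4  4
 2  0  1  2  3  3  4  4  5  5  5  5
 3  0  1  2  3  4  4  5  5  5  6  6
 1  0  1  2  3  4  5  5  5  6  6  6
 2  0  1  2  3  4  5  5  6  6  6  7
 3  0  1  2  3  4  5  6  6  6  7  7
 1  0  1  2  3  4  5  6  6  7  7  7
 3  0  1  2  3  4  5  6  6  7  8  8
dp[11][10] = 8. One LCS (by backtracking along matches): 2, 1, 2, 1, 3, 2, 1, 3.

8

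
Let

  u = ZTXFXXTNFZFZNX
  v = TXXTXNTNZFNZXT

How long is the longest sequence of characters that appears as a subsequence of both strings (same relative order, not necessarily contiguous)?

10

Match T [2,1], then X [3,2], then X [5,3], then X [6,5], then T [7,7], then N [8,8], then Z [10,9], then F [11,10], then Z [12,12], then X [14,13] — 10 characters in the same relative order in both. Since dp[14][14] = 10, nothing longer is possible.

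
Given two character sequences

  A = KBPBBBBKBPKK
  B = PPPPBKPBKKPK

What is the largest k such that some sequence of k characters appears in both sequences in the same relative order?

Let dp[i][j] be the LCS length of the first i characters of A and the first j characters of B. dp[i][j] = dp[i-1][j-1]+1 when the i-th and j-th characters match, else max(dp[i-1][j], dp[i][j-1]).
    ·  P  P  P  P  B  K  P  B  K  K  P  K
 ·  0  0  0  0  0  0  0  0  0  0  0  0  0
 K  0  0  0  0  0  0  1  1  1  1  1  1  1
 B  0  0  0  0  0  1  1  1  2  2  2  2  2
 P  0  1  1  1  1  1  1  2  2  2  2  3  3
 B  0  1  1  1  1  2  2  2  3  3  3  3  3
 B  0  1  1  1  1  2  2  2  3  3  3  3  3
 B  0  1  1  1  1  2  2  2  3  3  3  3  3
 B  0  1  1  1  1  2  2  2  3  3  3  3  3
 K  0  1  1  1  1  2  3  3  3  4  4  4  4
 B  0  1  1  1  1  2  3  3  4  4  4  4  4
 P  0  1  2  2  2  2  3  4  4  4  4  5  5
 K  0  1  2  2  2  2  3  4  4  5  5  5  6
 K  0  1  2  2  2  2  3  4  4  5  6  6  6
dp[12][12] = 6. One LCS (by backtracking along matches): KPBKPK.

6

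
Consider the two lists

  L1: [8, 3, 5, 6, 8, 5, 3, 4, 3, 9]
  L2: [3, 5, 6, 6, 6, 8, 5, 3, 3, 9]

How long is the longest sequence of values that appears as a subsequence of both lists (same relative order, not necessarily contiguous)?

Taking 3 (L1 #2, L2 #1), then 5 (L1 #3, L2 #2), then 6 (L1 #4, L2 #5), then 8 (L1 #5, L2 #6), then 5 (L1 #6, L2 #7), then 3 (L1 #7, L2 #8), then 3 (L1 #9, L2 #9), then 9 (L1 #10, L2 #10) gives a common subsequence of length 8. The LCS DP gives dp[10][10] = 8, so this is optimal.

8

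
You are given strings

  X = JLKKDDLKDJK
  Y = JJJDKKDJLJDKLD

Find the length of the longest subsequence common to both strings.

7

Taking J (X #1, Y #3) → K (X #3, Y #5) → K (X #4, Y #6) → D (X #5, Y #7) → D (X #6, Y #11) → L (X #7, Y #13) → D (X #9, Y #14) gives a common subsequence of length 7. dp[11][14] = 7 confirms this is the maximum.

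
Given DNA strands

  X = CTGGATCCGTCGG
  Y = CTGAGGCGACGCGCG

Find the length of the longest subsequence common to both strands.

Taking C [1,1]; then T [2,2]; then G [3,6]; then G [4,8]; then A [5,9]; then C [7,10]; then C [8,12]; then G [9,13]; then C [11,14]; then G [13,15] gives a common subsequence of length 10. The LCS DP gives dp[13][15] = 10, so this is optimal.

10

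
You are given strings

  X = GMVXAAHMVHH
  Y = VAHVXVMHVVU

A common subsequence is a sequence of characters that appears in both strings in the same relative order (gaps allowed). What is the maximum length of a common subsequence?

Taking V (X #3, Y #1); then A (X #6, Y #2); then H (X #7, Y #3); then M (X #8, Y #7); then V (X #9, Y #10) gives a common subsequence of length 5, and the DP table's final entry dp[11][11] is also 5, so no common subsequence is longer.

5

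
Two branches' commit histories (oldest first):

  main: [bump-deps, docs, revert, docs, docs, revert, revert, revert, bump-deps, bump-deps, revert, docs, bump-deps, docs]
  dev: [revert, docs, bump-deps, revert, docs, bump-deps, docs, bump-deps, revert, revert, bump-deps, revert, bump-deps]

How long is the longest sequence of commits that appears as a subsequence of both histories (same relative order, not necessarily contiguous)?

Taking bump-deps (main #1, dev #3), then revert (main #3, dev #4), then docs (main #4, dev #5), then docs (main #5, dev #7), then revert (main #7, dev #9), then revert (main #8, dev #10), then bump-deps (main #10, dev #11), then revert (main #11, dev #12), then bump-deps (main #13, dev #13) gives a common subsequence of length 9. The LCS DP gives dp[14][13] = 9, so this is optimal.

9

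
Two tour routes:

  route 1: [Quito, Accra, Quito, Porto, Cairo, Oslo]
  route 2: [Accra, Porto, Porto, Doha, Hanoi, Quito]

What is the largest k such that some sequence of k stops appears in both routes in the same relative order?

2

One common subsequence of length 2: Accra [2,1], Quito [3,6]. Since dp[6][6] = 2, nothing longer is possible.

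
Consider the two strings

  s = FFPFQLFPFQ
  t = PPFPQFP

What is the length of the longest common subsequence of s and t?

One common subsequence of length 5: F (s #2, t #3), P (s #3, t #4), Q (s #5, t #5), F (s #7, t #6), P (s #8, t #7). The LCS DP gives dp[10][7] = 5, so this is optimal.

5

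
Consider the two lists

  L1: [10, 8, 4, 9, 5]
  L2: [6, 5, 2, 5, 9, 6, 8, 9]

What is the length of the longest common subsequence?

One common subsequence of length 2: 8 (L1 #2, L2 #7), then 9 (L1 #4, L2 #8). Since dp[5][8] = 2, nothing longer is possible.

2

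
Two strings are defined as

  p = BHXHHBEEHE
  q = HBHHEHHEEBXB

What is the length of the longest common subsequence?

6

Let dp[i][j] be the LCS length of the first i characters of p and the first j characters of q. dp[i][j] = dp[i-1][j-1]+1 when the i-th and j-th characters match, else max(dp[i-1][j], dp[i][j-1]).
    ·  H  B  H  H  E  H  H  E  E  B  X  B
 ·  0  0  0  0  0  0  0  0  0  0  0  0  0
 B  0  0  1  1  1  1  1  1  1  1  1  1  1
 H  0  1  1  2  2  2  2  2  2  2  2  2  2
 X  0  1  1  2  2  2  2  2  2  2  2  3  3
 H  0  1  1  2  3  3  3  3  3  3  3  3  3
 H  0  1  1  2  3  3  4  4  4  4  4  4  4
 B  0  1  2  2  3  3  4  4  4  4  5  5  5
 E  0  1  2  2  3  4  4  4  5  5  5  5  5
 E  0  1  2  2  3  4  4  4  5  6  6  6  6
 H  0  1  2  3  3  4  5  5  5  6  6  6  6
 E  0  1  2  3  3  4  5  5  6  6  6  6  6
dp[10][12] = 6. One LCS (by backtracking along matches): BHHHEE.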